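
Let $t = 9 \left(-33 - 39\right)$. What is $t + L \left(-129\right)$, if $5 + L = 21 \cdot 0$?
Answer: $-3$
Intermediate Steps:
$t = -648$ ($t = 9 \left(-72\right) = -648$)
$L = -5$ ($L = -5 + 21 \cdot 0 = -5 + 0 = -5$)
$t + L \left(-129\right) = -648 - -645 = -648 + 645 = -3$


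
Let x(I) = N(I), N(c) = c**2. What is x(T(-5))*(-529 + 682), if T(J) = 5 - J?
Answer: 15300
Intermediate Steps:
x(I) = I**2
x(T(-5))*(-529 + 682) = (5 - 1*(-5))**2*(-529 + 682) = (5 + 5)**2*153 = 10**2*153 = 100*153 = 15300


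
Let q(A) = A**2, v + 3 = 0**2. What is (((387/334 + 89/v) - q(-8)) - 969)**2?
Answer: 1131310904161/1004004 ≈ 1.1268e+6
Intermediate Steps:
v = -3 (v = -3 + 0**2 = -3 + 0 = -3)
(((387/334 + 89/v) - q(-8)) - 969)**2 = (((387/334 + 89/(-3)) - 1*(-8)**2) - 969)**2 = (((387*(1/334) + 89*(-1/3)) - 1*64) - 969)**2 = (((387/334 - 89/3) - 64) - 969)**2 = ((-28565/1002 - 64) - 969)**2 = (-92693/1002 - 969)**2 = (-1063631/1002)**2 = 1131310904161/1004004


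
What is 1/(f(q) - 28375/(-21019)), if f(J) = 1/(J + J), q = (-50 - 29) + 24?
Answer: 2312090/3100231 ≈ 0.74578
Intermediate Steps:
q = -55 (q = -79 + 24 = -55)
f(J) = 1/(2*J)
1/(f(q) - 28375/(-21019)) = 1/((½)/(-55) - 28375/(-21019)) = 1/((½)*(-1/55) - 28375*(-1/21019)) = 1/(-1/110 + 28375/21019) = 1/(3100231/2312090) = 2312090/3100231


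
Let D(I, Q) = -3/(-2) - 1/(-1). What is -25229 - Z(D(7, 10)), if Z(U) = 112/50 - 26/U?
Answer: -630521/25 ≈ -25221.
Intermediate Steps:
D(I, Q) = 5/2 (D(I, Q) = -3*(-½) - 1*(-1) = 3/2 + 1 = 5/2)
Z(U) = 56/25 - 26/U (Z(U) = 112*(1/50) - 26/U = 56/25 - 26/U)
-25229 - Z(D(7, 10)) = -25229 - (56/25 - 26/5/2) = -25229 - (56/25 - 26*⅖) = -25229 - (56/25 - 52/5) = -25229 - 1*(-204/25) = -25229 + 204/25 = -630521/25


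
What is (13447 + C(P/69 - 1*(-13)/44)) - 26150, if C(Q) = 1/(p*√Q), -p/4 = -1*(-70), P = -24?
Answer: -12703 + I*√13409/7420 ≈ -12703.0 + 0.015606*I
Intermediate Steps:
p = -280 (p = -(-4)*(-70) = -4*70 = -280)
C(Q) = -1/(280*√Q) (C(Q) = 1/(-280*√Q) = -1/(280*√Q))
(13447 + C(P/69 - 1*(-13)/44)) - 26150 = (13447 - 1/(280*√(-24/69 - 1*(-13)/44))) - 26150 = (13447 - 1/(280*√(-24*1/69 + 13*(1/44)))) - 26150 = (13447 - 1/(280*√(-8/23 + 13/44))) - 26150 = (13447 - (-1)*I*√13409/7420) - 26150 = (13447 + I*√13409/7420) - 26150 = -12703 + I*√13409/7420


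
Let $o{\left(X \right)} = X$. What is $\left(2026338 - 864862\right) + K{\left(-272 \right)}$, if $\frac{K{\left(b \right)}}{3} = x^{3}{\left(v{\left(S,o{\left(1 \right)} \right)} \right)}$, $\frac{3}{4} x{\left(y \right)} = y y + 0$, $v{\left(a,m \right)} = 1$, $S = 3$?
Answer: $\frac{10453348}{9} \approx 1.1615 \cdot 10^{6}$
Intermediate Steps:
$x{\left(y \right)} = \frac{4 y^{2}}{3}$ ($x{\left(y \right)} = \frac{4 \left(y y + 0\right)}{3} = \frac{4 \left(y^{2} + 0\right)}{3} = \frac{4 y^{2}}{3}$)
$K{\left(b \right)} = \frac{64}{9}$ ($K{\left(b \right)} = 3 \left(\frac{4 \cdot 1^{2}}{3}\right)^{3} = 3 \left(\frac{4}{3} \cdot 1\right)^{3} = 3 \left(\frac{4}{3}\right)^{3} = 3 \cdot \frac{64}{27} = \frac{64}{9}$)
$\left(2026338 - 864862\right) + K{\left(-272 \right)} = \left(2026338 - 864862\right) + \frac{64}{9} = 1161476 + \frac{64}{9} = \frac{10453348}{9}$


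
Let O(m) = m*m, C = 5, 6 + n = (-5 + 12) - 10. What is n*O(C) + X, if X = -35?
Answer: -260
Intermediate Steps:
n = -9 (n = -6 + ((-5 + 12) - 10) = -6 + (7 - 10) = -6 - 3 = -9)
O(m) = m²
n*O(C) + X = -9*5² - 35 = -9*25 - 35 = -225 - 35 = -260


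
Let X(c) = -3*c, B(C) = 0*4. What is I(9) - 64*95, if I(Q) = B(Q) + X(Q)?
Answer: -6107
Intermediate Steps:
B(C) = 0
I(Q) = -3*Q (I(Q) = 0 - 3*Q = -3*Q)
I(9) - 64*95 = -3*9 - 64*95 = -27 - 6080 = -6107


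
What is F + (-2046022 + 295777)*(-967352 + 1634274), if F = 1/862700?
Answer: -1007009778084302999/862700 ≈ -1.1673e+12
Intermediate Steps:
F = 1/862700 ≈ 1.1592e-6
F + (-2046022 + 295777)*(-967352 + 1634274) = 1/862700 + (-2046022 + 295777)*(-967352 + 1634274) = 1/862700 - 1750245*666922 = 1/862700 - 1167276895890 = -1007009778084302999/862700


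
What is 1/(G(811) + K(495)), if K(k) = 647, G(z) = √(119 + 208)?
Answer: 647/418282 - √327/418282 ≈ 0.0015036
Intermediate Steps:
G(z) = √327
1/(G(811) + K(495)) = 1/(√327 + 647) = 1/(647 + √327)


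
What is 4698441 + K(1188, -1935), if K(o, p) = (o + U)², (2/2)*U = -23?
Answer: 6055666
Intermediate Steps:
U = -23
K(o, p) = (-23 + o)² (K(o, p) = (o - 23)² = (-23 + o)²)
4698441 + K(1188, -1935) = 4698441 + (-23 + 1188)² = 4698441 + 1165² = 4698441 + 1357225 = 6055666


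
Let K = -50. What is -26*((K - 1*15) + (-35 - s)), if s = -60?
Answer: 1040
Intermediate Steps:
-26*((K - 1*15) + (-35 - s)) = -26*((-50 - 1*15) + (-35 - 1*(-60))) = -26*((-50 - 15) + (-35 + 60)) = -26*(-65 + 25) = -26*(-40) = 1040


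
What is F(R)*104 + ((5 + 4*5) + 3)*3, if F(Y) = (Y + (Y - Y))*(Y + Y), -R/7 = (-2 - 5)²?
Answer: 24471076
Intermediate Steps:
R = -343 (R = -7*(-2 - 5)² = -7*(-7)² = -7*49 = -343)
F(Y) = 2*Y² (F(Y) = (Y + 0)*(2*Y) = Y*(2*Y) = 2*Y²)
F(R)*104 + ((5 + 4*5) + 3)*3 = (2*(-343)²)*104 + ((5 + 4*5) + 3)*3 = (2*117649)*104 + ((5 + 20) + 3)*3 = 235298*104 + (25 + 3)*3 = 24470992 + 28*3 = 24470992 + 84 = 24471076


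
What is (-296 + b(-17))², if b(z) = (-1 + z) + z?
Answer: 109561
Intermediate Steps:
b(z) = -1 + 2*z
(-296 + b(-17))² = (-296 + (-1 + 2*(-17)))² = (-296 + (-1 - 34))² = (-296 - 35)² = (-331)² = 109561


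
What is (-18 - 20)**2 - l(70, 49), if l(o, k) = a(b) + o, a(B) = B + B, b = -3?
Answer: 1380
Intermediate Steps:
a(B) = 2*B
l(o, k) = -6 + o (l(o, k) = 2*(-3) + o = -6 + o)
(-18 - 20)**2 - l(70, 49) = (-18 - 20)**2 - (-6 + 70) = (-38)**2 - 1*64 = 1444 - 64 = 1380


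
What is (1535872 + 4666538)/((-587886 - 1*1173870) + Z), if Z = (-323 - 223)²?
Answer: -206747/48788 ≈ -4.2377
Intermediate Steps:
Z = 298116 (Z = (-546)² = 298116)
(1535872 + 4666538)/((-587886 - 1*1173870) + Z) = (1535872 + 4666538)/((-587886 - 1*1173870) + 298116) = 6202410/((-587886 - 1173870) + 298116) = 6202410/(-1761756 + 298116) = 6202410/(-1463640) = 6202410*(-1/1463640) = -206747/48788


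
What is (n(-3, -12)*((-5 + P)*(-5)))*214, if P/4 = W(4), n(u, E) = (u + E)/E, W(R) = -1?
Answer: 24075/2 ≈ 12038.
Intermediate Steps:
n(u, E) = (E + u)/E
P = -4 (P = 4*(-1) = -4)
(n(-3, -12)*((-5 + P)*(-5)))*214 = (((-12 - 3)/(-12))*((-5 - 4)*(-5)))*214 = ((-1/12*(-15))*(-9*(-5)))*214 = ((5/4)*45)*214 = (225/4)*214 = 24075/2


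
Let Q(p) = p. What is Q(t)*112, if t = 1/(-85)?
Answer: -112/85 ≈ -1.3176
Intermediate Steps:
t = -1/85 ≈ -0.011765
Q(t)*112 = -1/85*112 = -112/85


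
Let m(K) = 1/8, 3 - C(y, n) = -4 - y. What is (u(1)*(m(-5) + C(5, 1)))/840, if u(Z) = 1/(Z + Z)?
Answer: 97/13440 ≈ 0.0072173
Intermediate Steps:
C(y, n) = 7 + y (C(y, n) = 3 - (-4 - y) = 3 + (4 + y) = 7 + y)
m(K) = ⅛
u(Z) = 1/(2*Z)
(u(1)*(m(-5) + C(5, 1)))/840 = (((½)/1)*(⅛ + (7 + 5)))/840 = (((½)*1)*(⅛ + 12))*(1/840) = ((½)*(97/8))*(1/840) = (97/16)*(1/840) = 97/13440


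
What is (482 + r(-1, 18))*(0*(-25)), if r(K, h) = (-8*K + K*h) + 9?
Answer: 0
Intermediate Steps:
r(K, h) = 9 - 8*K + K*h
(482 + r(-1, 18))*(0*(-25)) = (482 + (9 - 8*(-1) - 1*18))*(0*(-25)) = (482 + (9 + 8 - 18))*0 = (482 - 1)*0 = 481*0 = 0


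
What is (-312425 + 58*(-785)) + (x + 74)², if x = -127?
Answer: -355146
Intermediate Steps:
(-312425 + 58*(-785)) + (x + 74)² = (-312425 + 58*(-785)) + (-127 + 74)² = (-312425 - 45530) + (-53)² = -357955 + 2809 = -355146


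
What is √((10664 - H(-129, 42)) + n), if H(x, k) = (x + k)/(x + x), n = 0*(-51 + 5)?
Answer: 5*√3154738/86 ≈ 103.27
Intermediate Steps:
n = 0 (n = 0*(-46) = 0)
H(x, k) = (k + x)/(2*x) (H(x, k) = (k + x)/((2*x)) = (k + x)*(1/(2*x)) = (k + x)/(2*x))
√((10664 - H(-129, 42)) + n) = √((10664 - (42 - 129)/(2*(-129))) + 0) = √((10664 - (-1)*(-87)/(2*129)) + 0) = √((10664 - 1*29/86) + 0) = √((10664 - 29/86) + 0) = √(917075/86 + 0) = √(917075/86) = 5*√3154738/86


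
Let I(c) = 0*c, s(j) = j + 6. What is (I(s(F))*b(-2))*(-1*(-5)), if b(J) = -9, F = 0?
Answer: 0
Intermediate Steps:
s(j) = 6 + j
I(c) = 0
(I(s(F))*b(-2))*(-1*(-5)) = (0*(-9))*(-1*(-5)) = 0*5 = 0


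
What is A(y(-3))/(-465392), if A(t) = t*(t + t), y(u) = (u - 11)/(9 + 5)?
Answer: -1/232696 ≈ -4.2974e-6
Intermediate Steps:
y(u) = -11/14 + u/14 (y(u) = (-11 + u)/14 = (-11 + u)*(1/14) = -11/14 + u/14)
A(t) = 2*t**2 (A(t) = t*(2*t) = 2*t**2)
A(y(-3))/(-465392) = (2*(-11/14 + (1/14)*(-3))**2)/(-465392) = (2*(-11/14 - 3/14)**2)*(-1/465392) = (2*(-1)**2)*(-1/465392) = (2*1)*(-1/465392) = 2*(-1/465392) = -1/232696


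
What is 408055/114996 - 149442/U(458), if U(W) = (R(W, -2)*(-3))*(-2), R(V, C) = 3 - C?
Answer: -2862165097/574980 ≈ -4977.9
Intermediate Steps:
U(W) = 30 (U(W) = ((3 - 1*(-2))*(-3))*(-2) = ((3 + 2)*(-3))*(-2) = (5*(-3))*(-2) = -15*(-2) = 30)
408055/114996 - 149442/U(458) = 408055/114996 - 149442/30 = 408055*(1/114996) - 149442*1/30 = 408055/114996 - 24907/5 = -2862165097/574980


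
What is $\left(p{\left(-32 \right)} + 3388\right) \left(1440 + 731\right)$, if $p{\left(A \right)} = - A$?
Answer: $7424820$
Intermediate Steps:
$\left(p{\left(-32 \right)} + 3388\right) \left(1440 + 731\right) = \left(\left(-1\right) \left(-32\right) + 3388\right) \left(1440 + 731\right) = \left(32 + 3388\right) 2171 = 3420 \cdot 2171 = 7424820$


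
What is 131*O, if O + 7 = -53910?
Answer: -7063127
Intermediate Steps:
O = -53917 (O = -7 - 53910 = -53917)
131*O = 131*(-53917) = -7063127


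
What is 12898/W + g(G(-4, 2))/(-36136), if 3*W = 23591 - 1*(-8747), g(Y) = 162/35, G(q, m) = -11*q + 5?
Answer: 12233346171/10224952220 ≈ 1.1964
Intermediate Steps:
G(q, m) = 5 - 11*q
g(Y) = 162/35 (g(Y) = 162*(1/35) = 162/35)
W = 32338/3 (W = (23591 - 1*(-8747))/3 = (23591 + 8747)/3 = (1/3)*32338 = 32338/3 ≈ 10779.)
12898/W + g(G(-4, 2))/(-36136) = 12898/(32338/3) + (162/35)/(-36136) = 12898*(3/32338) + (162/35)*(-1/36136) = 19347/16169 - 81/632380 = 12233346171/10224952220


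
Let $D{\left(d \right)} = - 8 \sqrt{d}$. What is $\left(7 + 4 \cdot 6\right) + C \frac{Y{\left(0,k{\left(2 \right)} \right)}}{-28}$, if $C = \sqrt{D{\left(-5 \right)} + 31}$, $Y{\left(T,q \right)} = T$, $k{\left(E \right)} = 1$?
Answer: $31$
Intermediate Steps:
$C = \sqrt{31 - 8 i \sqrt{5}}$ ($C = \sqrt{- 8 \sqrt{-5} + 31} = \sqrt{- 8 i \sqrt{5} + 31} = \sqrt{31 - 8 i \sqrt{5}} \approx 5.7789 - 1.5478 i$)
$\left(7 + 4 \cdot 6\right) + C \frac{Y{\left(0,k{\left(2 \right)} \right)}}{-28} = \left(7 + 4 \cdot 6\right) + \sqrt{31 - 8 i \sqrt{5}} \frac{0}{-28} = \left(7 + 24\right) + \sqrt{31 - 8 i \sqrt{5}} \cdot 0 \left(- \frac{1}{28}\right) = 31 + \sqrt{31 - 8 i \sqrt{5}} \cdot 0 = 31 + 0 = 31$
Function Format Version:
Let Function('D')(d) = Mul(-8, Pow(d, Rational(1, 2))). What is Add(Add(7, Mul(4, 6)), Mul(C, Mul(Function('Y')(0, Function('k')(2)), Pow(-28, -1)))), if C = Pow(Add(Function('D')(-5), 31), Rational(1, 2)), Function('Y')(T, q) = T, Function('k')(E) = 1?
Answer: 31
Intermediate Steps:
C = Pow(Add(31, Mul(-8, I, Pow(5, Rational(1, 2)))), Rational(1, 2)) (C = Pow(Add(Mul(-8, Pow(-5, Rational(1, 2))), 31), Rational(1, 2)) = Pow(Add(Mul(-8, Mul(I, Pow(5, Rational(1, 2)))), 31), Rational(1, 2)) = Pow(Add(Mul(-8, I, Pow(5, Rational(1, 2))), 31), Rational(1, 2)) = Pow(Add(31, Mul(-8, I, Pow(5, Rational(1, 2)))), Rational(1, 2)) ≈ Add(5.7789, Mul(-1.5478, I)))
Add(Add(7, Mul(4, 6)), Mul(C, Mul(Function('Y')(0, Function('k')(2)), Pow(-28, -1)))) = Add(Add(7, Mul(4, 6)), Mul(Pow(Add(31, Mul(-8, I, Pow(5, Rational(1, 2)))), Rational(1, 2)), Mul(0, Pow(-28, -1)))) = Add(Add(7, 24), Mul(Pow(Add(31, Mul(-8, I, Pow(5, Rational(1, 2)))), Rational(1, 2)), Mul(0, Rational(-1, 28)))) = Add(31, Mul(Pow(Add(31, Mul(-8, I, Pow(5, Rational(1, 2)))), Rational(1, 2)), 0)) = Add(31, 0) = 31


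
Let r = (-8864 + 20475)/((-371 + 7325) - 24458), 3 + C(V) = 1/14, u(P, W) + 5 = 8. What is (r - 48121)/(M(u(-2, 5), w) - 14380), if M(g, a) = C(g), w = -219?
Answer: 5896251165/1762311472 ≈ 3.3457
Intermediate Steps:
u(P, W) = 3 (u(P, W) = -5 + 8 = 3)
C(V) = -41/14 (C(V) = -3 + 1/14 = -41/14)
M(g, a) = -41/14
r = -11611/17504 (r = 11611/(6954 - 24458) = 11611/(-17504) = 11611*(-1/17504) = -11611/17504 ≈ -0.66333)
(r - 48121)/(M(u(-2, 5), w) - 14380) = (-11611/17504 - 48121)/(-41/14 - 14380) = -842321595/(17504*(-201361/14)) = -842321595/17504*(-14/201361) = 5896251165/1762311472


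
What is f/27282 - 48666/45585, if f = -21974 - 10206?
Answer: -51752428/23030555 ≈ -2.2471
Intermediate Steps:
f = -32180
f/27282 - 48666/45585 = -32180/27282 - 48666/45585 = -32180*1/27282 - 48666*1/45585 = -16090/13641 - 16222/15195 = -51752428/23030555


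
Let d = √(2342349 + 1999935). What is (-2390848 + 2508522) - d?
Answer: 117674 - 6*√120619 ≈ 1.1559e+5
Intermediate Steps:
d = 6*√120619 (d = √4342284 = 6*√120619 ≈ 2083.8)
(-2390848 + 2508522) - d = (-2390848 + 2508522) - 6*√120619 = 117674 - 6*√120619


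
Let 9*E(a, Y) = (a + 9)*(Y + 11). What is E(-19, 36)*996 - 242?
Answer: -156766/3 ≈ -52255.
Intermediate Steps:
E(a, Y) = (9 + a)*(11 + Y)/9 (E(a, Y) = ((a + 9)*(Y + 11))/9 = ((9 + a)*(11 + Y))/9 = (9 + a)*(11 + Y)/9)
E(-19, 36)*996 - 242 = (11 + 36 + (11/9)*(-19) + (⅑)*36*(-19))*996 - 242 = (11 + 36 - 209/9 - 76)*996 - 242 = -470/9*996 - 242 = -156040/3 - 242 = -156766/3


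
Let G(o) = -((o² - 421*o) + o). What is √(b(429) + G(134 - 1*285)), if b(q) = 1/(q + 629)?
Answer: I*√182443634/46 ≈ 293.63*I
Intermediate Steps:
b(q) = 1/(629 + q)
G(o) = -o² + 420*o (G(o) = -(o² - 420*o) = -o² + 420*o)
√(b(429) + G(134 - 1*285)) = √(1/(629 + 429) + (134 - 1*285)*(420 - (134 - 1*285))) = √(1/1058 + (134 - 285)*(420 - (134 - 285))) = √(1/1058 - 151*(420 - 1*(-151))) = √(1/1058 - 151*(420 + 151)) = √(1/1058 - 151*571) = √(1/1058 - 86221) = √(-91221817/1058) = I*√182443634/46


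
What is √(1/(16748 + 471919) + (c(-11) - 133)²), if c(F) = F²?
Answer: √34386543400683/488667 ≈ 12.000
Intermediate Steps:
√(1/(16748 + 471919) + (c(-11) - 133)²) = √(1/(16748 + 471919) + ((-11)² - 133)²) = √(1/488667 + (121 - 133)²) = √(1/488667 + (-12)²) = √(1/488667 + 144) = √(70368049/488667) = √34386543400683/488667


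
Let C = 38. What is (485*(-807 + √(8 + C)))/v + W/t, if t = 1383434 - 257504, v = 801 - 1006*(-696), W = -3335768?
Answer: -463163336281/131541838935 + 485*√46/700977 ≈ -3.5163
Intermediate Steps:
v = 700977 (v = 801 + 700176 = 700977)
t = 1125930
(485*(-807 + √(8 + C)))/v + W/t = (485*(-807 + √(8 + 38)))/700977 - 3335768/1125930 = (485*(-807 + √46))*(1/700977) - 3335768*1/1125930 = (-391395 + 485*√46)*(1/700977) - 1667884/562965 = (-130465/233659 + 485*√46/700977) - 1667884/562965 = -463163336281/131541838935 + 485*√46/700977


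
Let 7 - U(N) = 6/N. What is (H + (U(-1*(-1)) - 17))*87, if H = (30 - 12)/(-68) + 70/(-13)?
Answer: -832503/442 ≈ -1883.5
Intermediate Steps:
U(N) = 7 - 6/N
H = -2497/442 (H = 18*(-1/68) + 70*(-1/13) = -9/34 - 70/13 = -2497/442 ≈ -5.6493)
(H + (U(-1*(-1)) - 17))*87 = (-2497/442 + ((7 - 6/((-1*(-1)))) - 17))*87 = (-2497/442 + ((7 - 6/1) - 17))*87 = (-2497/442 + ((7 - 6*1) - 17))*87 = (-2497/442 + ((7 - 6) - 17))*87 = (-2497/442 + (1 - 17))*87 = (-2497/442 - 16)*87 = -9569/442*87 = -832503/442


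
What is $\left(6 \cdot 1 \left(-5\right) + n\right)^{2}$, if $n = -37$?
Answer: $4489$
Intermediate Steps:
$\left(6 \cdot 1 \left(-5\right) + n\right)^{2} = \left(6 \cdot 1 \left(-5\right) - 37\right)^{2} = \left(6 \left(-5\right) - 37\right)^{2} = \left(-30 - 37\right)^{2} = \left(-67\right)^{2} = 4489$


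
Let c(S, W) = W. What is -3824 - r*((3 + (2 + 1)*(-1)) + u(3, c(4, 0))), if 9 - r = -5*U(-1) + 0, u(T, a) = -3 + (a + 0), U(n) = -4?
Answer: -3857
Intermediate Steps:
u(T, a) = -3 + a
r = -11 (r = 9 - (-5*(-4) + 0) = 9 - (20 + 0) = 9 - 1*20 = 9 - 20 = -11)
-3824 - r*((3 + (2 + 1)*(-1)) + u(3, c(4, 0))) = -3824 - (-11)*((3 + (2 + 1)*(-1)) + (-3 + 0)) = -3824 - (-11)*((3 + 3*(-1)) - 3) = -3824 - (-11)*((3 - 3) - 3) = -3824 - (-11)*(0 - 3) = -3824 - (-11)*(-3) = -3824 - 1*33 = -3824 - 33 = -3857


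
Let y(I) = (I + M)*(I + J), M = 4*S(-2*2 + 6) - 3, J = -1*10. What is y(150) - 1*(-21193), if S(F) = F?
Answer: 42893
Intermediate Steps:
J = -10
M = 5 (M = 4*(-2*2 + 6) - 3 = 4*(-4 + 6) - 3 = 4*2 - 3 = 8 - 3 = 5)
y(I) = (-10 + I)*(5 + I) (y(I) = (I + 5)*(I - 10) = (5 + I)*(-10 + I) = (-10 + I)*(5 + I))
y(150) - 1*(-21193) = (-50 + 150**2 - 5*150) - 1*(-21193) = (-50 + 22500 - 750) + 21193 = 21700 + 21193 = 42893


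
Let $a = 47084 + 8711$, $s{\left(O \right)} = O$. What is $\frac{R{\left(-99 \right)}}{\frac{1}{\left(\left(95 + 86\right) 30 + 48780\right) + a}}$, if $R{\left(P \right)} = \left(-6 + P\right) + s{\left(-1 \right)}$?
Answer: $-11660530$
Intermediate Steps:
$a = 55795$
$R{\left(P \right)} = -7 + P$ ($R{\left(P \right)} = \left(-6 + P\right) - 1 = -7 + P$)
$\frac{R{\left(-99 \right)}}{\frac{1}{\left(\left(95 + 86\right) 30 + 48780\right) + a}} = \frac{-7 - 99}{\frac{1}{\left(\left(95 + 86\right) 30 + 48780\right) + 55795}} = - \frac{106}{\frac{1}{\left(181 \cdot 30 + 48780\right) + 55795}} = - \frac{106}{\frac{1}{\left(5430 + 48780\right) + 55795}} = - \frac{106}{\frac{1}{54210 + 55795}} = - \frac{106}{\frac{1}{110005}} = - 106 \frac{1}{\frac{1}{110005}} = \left(-106\right) 110005 = -11660530$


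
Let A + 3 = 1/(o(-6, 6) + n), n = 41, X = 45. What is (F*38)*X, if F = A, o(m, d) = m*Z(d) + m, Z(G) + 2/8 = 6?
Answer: -1710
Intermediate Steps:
Z(G) = 23/4 (Z(G) = -¼ + 6 = 23/4)
o(m, d) = 27*m/4 (o(m, d) = m*(23/4) + m = 23*m/4 + m = 27*m/4)
A = -1 (A = -3 + 1/((27/4)*(-6) + 41) = -3 + 1/(-81/2 + 41) = -3 + 1/(½) = -3 + 2 = -1)
F = -1
(F*38)*X = -1*38*45 = -38*45 = -1710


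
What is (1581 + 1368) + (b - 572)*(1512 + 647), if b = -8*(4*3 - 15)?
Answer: -1180183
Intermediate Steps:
b = 24 (b = -8*(12 - 15) = -8*(-3) = 24)
(1581 + 1368) + (b - 572)*(1512 + 647) = (1581 + 1368) + (24 - 572)*(1512 + 647) = 2949 - 548*2159 = 2949 - 1183132 = -1180183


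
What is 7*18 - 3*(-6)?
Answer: 144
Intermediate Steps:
7*18 - 3*(-6) = 126 + 18 = 144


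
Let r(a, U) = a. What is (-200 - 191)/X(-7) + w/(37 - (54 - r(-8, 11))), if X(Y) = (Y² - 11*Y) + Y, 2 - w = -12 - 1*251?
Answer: -486/35 ≈ -13.886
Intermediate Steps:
w = 265 (w = 2 - (-12 - 1*251) = 2 - (-12 - 251) = 2 - 1*(-263) = 2 + 263 = 265)
X(Y) = Y² - 10*Y
(-200 - 191)/X(-7) + w/(37 - (54 - r(-8, 11))) = (-200 - 191)/((-7*(-10 - 7))) + 265/(37 - (54 - 1*(-8))) = -391/((-7*(-17))) + 265/(37 - (54 + 8)) = -391/119 + 265/(37 - 1*62) = -391*1/119 + 265/(37 - 62) = -23/7 + 265/(-25) = -23/7 + 265*(-1/25) = -23/7 - 53/5 = -486/35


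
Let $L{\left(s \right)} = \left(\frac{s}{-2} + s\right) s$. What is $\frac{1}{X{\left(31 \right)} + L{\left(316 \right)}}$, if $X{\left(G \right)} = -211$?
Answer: $\frac{1}{49717} \approx 2.0114 \cdot 10^{-5}$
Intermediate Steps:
$L{\left(s \right)} = \frac{s^{2}}{2}$ ($L{\left(s \right)} = \left(s \left(- \frac{1}{2}\right) + s\right) s = \left(- \frac{s}{2} + s\right) s = \frac{s}{2} s = \frac{s^{2}}{2}$)
$\frac{1}{X{\left(31 \right)} + L{\left(316 \right)}} = \frac{1}{-211 + \frac{316^{2}}{2}} = \frac{1}{-211 + \frac{1}{2} \cdot 99856} = \frac{1}{-211 + 49928} = \frac{1}{49717}$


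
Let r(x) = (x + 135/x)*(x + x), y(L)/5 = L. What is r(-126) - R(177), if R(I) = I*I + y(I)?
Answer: -192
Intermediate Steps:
y(L) = 5*L
r(x) = 2*x*(x + 135/x) (r(x) = (x + 135/x)*(2*x) = 2*x*(x + 135/x))
R(I) = I**2 + 5*I (R(I) = I*I + 5*I = I**2 + 5*I)
r(-126) - R(177) = (270 + 2*(-126)**2) - 177*(5 + 177) = (270 + 2*15876) - 177*182 = (270 + 31752) - 1*32214 = 32022 - 32214 = -192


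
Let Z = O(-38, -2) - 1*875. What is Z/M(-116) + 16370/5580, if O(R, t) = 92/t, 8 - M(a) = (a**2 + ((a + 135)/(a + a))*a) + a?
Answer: 44707907/14889114 ≈ 3.0027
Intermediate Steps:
M(a) = -119/2 - a**2 - 3*a/2 (M(a) = 8 - ((a**2 + ((a + 135)/(a + a))*a) + a) = 8 - ((a**2 + ((135 + a)/((2*a)))*a) + a) = 8 - ((a**2 + ((135 + a)*(1/(2*a)))*a) + a) = 8 - ((a**2 + ((135 + a)/(2*a))*a) + a) = 8 - ((a**2 + (135/2 + a/2)) + a) = 8 - ((135/2 + a**2 + a/2) + a) = 8 - (135/2 + a**2 + 3*a/2) = 8 + (-135/2 - a**2 - 3*a/2) = -119/2 - a**2 - 3*a/2)
Z = -921 (Z = 92/(-2) - 1*875 = 92*(-1/2) - 875 = -46 - 875 = -921)
Z/M(-116) + 16370/5580 = -921/(-119/2 - 1*(-116)**2 - 3/2*(-116)) + 16370/5580 = -921/(-119/2 - 1*13456 + 174) + 16370*(1/5580) = -921/(-119/2 - 13456 + 174) + 1637/558 = -921/(-26683/2) + 1637/558 = -921*(-2/26683) + 1637/558 = 1842/26683 + 1637/558 = 44707907/14889114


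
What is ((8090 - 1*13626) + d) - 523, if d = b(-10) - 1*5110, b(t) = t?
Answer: -11179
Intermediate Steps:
d = -5120 (d = -10 - 1*5110 = -10 - 5110 = -5120)
((8090 - 1*13626) + d) - 523 = ((8090 - 1*13626) - 5120) - 523 = ((8090 - 13626) - 5120) - 523 = (-5536 - 5120) - 523 = -10656 - 523 = -11179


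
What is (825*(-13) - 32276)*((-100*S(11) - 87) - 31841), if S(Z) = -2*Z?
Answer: 1278333728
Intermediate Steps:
(825*(-13) - 32276)*((-100*S(11) - 87) - 31841) = (825*(-13) - 32276)*((-(-200)*11 - 87) - 31841) = (-10725 - 32276)*((-100*(-22) - 87) - 31841) = -43001*((2200 - 87) - 31841) = -43001*(2113 - 31841) = -43001*(-29728) = 1278333728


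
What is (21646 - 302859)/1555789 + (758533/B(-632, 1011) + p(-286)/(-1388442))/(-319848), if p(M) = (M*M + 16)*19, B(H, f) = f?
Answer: -21315632689506193105/116418495811676578344 ≈ -0.18309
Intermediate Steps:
p(M) = 304 + 19*M² (p(M) = (M² + 16)*19 = (16 + M²)*19 = 304 + 19*M²)
(21646 - 302859)/1555789 + (758533/B(-632, 1011) + p(-286)/(-1388442))/(-319848) = (21646 - 302859)/1555789 + (758533/1011 + (304 + 19*(-286)²)/(-1388442))/(-319848) = -281213*1/1555789 + (758533*(1/1011) + (304 + 19*81796)*(-1/1388442))*(-1/319848) = -281213/1555789 + (758533/1011 + (304 + 1554124)*(-1/1388442))*(-1/319848) = -281213/1555789 + (758533/1011 + 1554428*(-1/1388442))*(-1/319848) = -281213/1555789 + (758533/1011 - 777214/694221)*(-1/319848) = -281213/1555789 + (175267924813/233952477)*(-1/319848) = -281213/1555789 - 175267924813/74829231863496 = -21315632689506193105/116418495811676578344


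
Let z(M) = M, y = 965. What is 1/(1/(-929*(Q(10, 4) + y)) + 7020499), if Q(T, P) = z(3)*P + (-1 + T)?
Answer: 915994/6430734961005 ≈ 1.4244e-7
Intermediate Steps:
Q(T, P) = -1 + T + 3*P (Q(T, P) = 3*P + (-1 + T) = -1 + T + 3*P)
1/(1/(-929*(Q(10, 4) + y)) + 7020499) = 1/(1/(-929*((-1 + 10 + 3*4) + 965)) + 7020499) = 1/(1/(-929*((-1 + 10 + 12) + 965)) + 7020499) = 1/(1/(-929*(21 + 965)) + 7020499) = 1/(1/(-929*986) + 7020499) = 1/(1/(-915994) + 7020499) = 1/(-1/915994 + 7020499) = 1/(6430734961005/915994) = 915994/6430734961005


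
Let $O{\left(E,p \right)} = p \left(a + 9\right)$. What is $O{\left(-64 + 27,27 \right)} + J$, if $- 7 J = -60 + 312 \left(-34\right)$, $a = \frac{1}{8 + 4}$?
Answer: $\frac{7077}{4} \approx 1769.3$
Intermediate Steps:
$a = \frac{1}{12} \approx 0.083333$
$O{\left(E,p \right)} = \frac{109 p}{12}$ ($O{\left(E,p \right)} = p \left(\frac{1}{12} + 9\right) = p \frac{109}{12} = \frac{109 p}{12}$)
$J = 1524$ ($J = - \frac{-60 + 312 \left(-34\right)}{7} = - \frac{-60 - 10608}{7} = \left(- \frac{1}{7}\right) \left(-10668\right) = 1524$)
$O{\left(-64 + 27,27 \right)} + J = \frac{109}{12} \cdot 27 + 1524 = \frac{981}{4} + 1524 = \frac{7077}{4}$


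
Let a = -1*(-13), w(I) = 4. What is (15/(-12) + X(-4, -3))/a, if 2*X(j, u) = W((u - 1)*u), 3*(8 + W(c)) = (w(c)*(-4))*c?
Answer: -149/52 ≈ -2.8654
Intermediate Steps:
W(c) = -8 - 16*c/3 (W(c) = -8 + ((4*(-4))*c)/3 = -8 + (-16*c)/3 = -8 - 16*c/3)
X(j, u) = -4 - 8*u*(-1 + u)/3 (X(j, u) = (-8 - 16*(u - 1)*u/3)/2 = (-8 - 16*(-1 + u)*u/3)/2 = (-8 - 16*u*(-1 + u)/3)/2 = -4 - 8*u*(-1 + u)/3)
a = 13
(15/(-12) + X(-4, -3))/a = (15/(-12) + (-4 - 8/3*(-3)*(-1 - 3)))/13 = (15*(-1/12) + (-4 - 8/3*(-3)*(-4)))/13 = (-5/4 + (-4 - 32))/13 = (-5/4 - 36)/13 = (1/13)*(-149/4) = -149/52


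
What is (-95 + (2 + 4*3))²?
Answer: 6561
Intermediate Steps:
(-95 + (2 + 4*3))² = (-95 + (2 + 12))² = (-95 + 14)² = (-81)² = 6561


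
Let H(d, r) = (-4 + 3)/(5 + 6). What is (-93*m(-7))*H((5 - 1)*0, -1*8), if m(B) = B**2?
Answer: 4557/11 ≈ 414.27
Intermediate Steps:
H(d, r) = -1/11
(-93*m(-7))*H((5 - 1)*0, -1*8) = -93*(-7)**2*(-1/11) = -93*49*(-1/11) = -4557*(-1/11) = 4557/11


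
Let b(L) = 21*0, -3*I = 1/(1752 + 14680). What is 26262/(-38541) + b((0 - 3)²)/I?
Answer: -8754/12847 ≈ -0.68140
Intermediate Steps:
I = -1/49296 (I = -1/(3*(1752 + 14680)) = -⅓/16432 = -⅓*1/16432 = -1/49296 ≈ -2.0286e-5)
b(L) = 0
26262/(-38541) + b((0 - 3)²)/I = 26262/(-38541) + 0/(-1/49296) = 26262*(-1/38541) + 0*(-49296) = -8754/12847 + 0 = -8754/12847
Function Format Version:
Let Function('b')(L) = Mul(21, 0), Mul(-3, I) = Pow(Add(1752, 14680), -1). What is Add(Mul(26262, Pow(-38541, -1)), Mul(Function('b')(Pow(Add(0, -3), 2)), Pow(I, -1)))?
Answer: Rational(-8754, 12847) ≈ -0.68140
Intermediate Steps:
I = Rational(-1, 49296) (I = Mul(Rational(-1, 3), Pow(Add(1752, 14680), -1)) = Mul(Rational(-1, 3), Pow(16432, -1)) = Mul(Rational(-1, 3), Rational(1, 16432)) = Rational(-1, 49296) ≈ -2.0286e-5)
Function('b')(L) = 0
Add(Mul(26262, Pow(-38541, -1)), Mul(Function('b')(Pow(Add(0, -3), 2)), Pow(I, -1))) = Add(Mul(26262, Pow(-38541, -1)), Mul(0, Pow(Rational(-1, 49296), -1))) = Add(Mul(26262, Rational(-1, 38541)), Mul(0, -49296)) = Add(Rational(-8754, 12847), 0) = Rational(-8754, 12847)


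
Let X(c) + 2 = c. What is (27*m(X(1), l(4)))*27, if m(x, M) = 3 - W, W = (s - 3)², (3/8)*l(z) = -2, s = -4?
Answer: -33534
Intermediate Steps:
X(c) = -2 + c
l(z) = -16/3 (l(z) = (8/3)*(-2) = -16/3)
W = 49 (W = (-4 - 3)² = (-7)² = 49)
m(x, M) = -46 (m(x, M) = 3 - 1*49 = 3 - 49 = -46)
(27*m(X(1), l(4)))*27 = (27*(-46))*27 = -1242*27 = -33534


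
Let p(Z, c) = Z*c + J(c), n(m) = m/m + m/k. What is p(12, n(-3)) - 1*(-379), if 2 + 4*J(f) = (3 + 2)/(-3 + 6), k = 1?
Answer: 4259/12 ≈ 354.92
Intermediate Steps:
J(f) = -1/12 (J(f) = -½ + ((3 + 2)/(-3 + 6))/4 = -½ + (5/3)/4 = -½ + (5*(⅓))/4 = -½ + (¼)*(5/3) = -½ + 5/12 = -1/12)
n(m) = 1 + m (n(m) = m/m + m/1 = 1 + m*1 = 1 + m)
p(Z, c) = -1/12 + Z*c (p(Z, c) = Z*c - 1/12 = -1/12 + Z*c)
p(12, n(-3)) - 1*(-379) = (-1/12 + 12*(1 - 3)) - 1*(-379) = (-1/12 + 12*(-2)) + 379 = (-1/12 - 24) + 379 = -289/12 + 379 = 4259/12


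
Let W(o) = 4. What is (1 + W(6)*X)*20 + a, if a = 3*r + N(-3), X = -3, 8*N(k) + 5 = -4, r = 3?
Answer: -1697/8 ≈ -212.13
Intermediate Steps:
N(k) = -9/8 (N(k) = -5/8 + (⅛)*(-4) = -5/8 - ½ = -9/8)
a = 63/8 (a = 3*3 - 9/8 = 9 - 9/8 = 63/8 ≈ 7.8750)
(1 + W(6)*X)*20 + a = (1 + 4*(-3))*20 + 63/8 = (1 - 12)*20 + 63/8 = -11*20 + 63/8 = -220 + 63/8 = -1697/8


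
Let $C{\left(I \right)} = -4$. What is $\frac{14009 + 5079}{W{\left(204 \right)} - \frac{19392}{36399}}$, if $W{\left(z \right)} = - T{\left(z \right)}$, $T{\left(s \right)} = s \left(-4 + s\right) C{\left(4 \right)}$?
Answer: $\frac{14474669}{123756196} \approx 0.11696$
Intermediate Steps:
$T{\left(s \right)} = - 4 s \left(-4 + s\right)$ ($T{\left(s \right)} = s \left(-4 + s\right) \left(-4\right) = - 4 s \left(-4 + s\right)$)
$W{\left(z \right)} = - 4 z \left(4 - z\right)$
$\frac{14009 + 5079}{W{\left(204 \right)} - \frac{19392}{36399}} = \frac{14009 + 5079}{4 \cdot 204 \left(-4 + 204\right) - \frac{19392}{36399}} = \frac{19088}{4 \cdot 204 \cdot 200 - \frac{6464}{12133}} = \frac{19088}{163200 - \frac{6464}{12133}} = \frac{19088}{\frac{1980099136}{12133}} = 19088 \cdot \frac{12133}{1980099136} = \frac{14474669}{123756196}$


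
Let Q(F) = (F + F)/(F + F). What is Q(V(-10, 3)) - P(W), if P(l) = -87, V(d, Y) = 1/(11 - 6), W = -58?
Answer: 88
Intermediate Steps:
V(d, Y) = 1/5
Q(F) = 1 (Q(F) = (2*F)/((2*F)) = (2*F)*(1/(2*F)) = 1)
Q(V(-10, 3)) - P(W) = 1 - 1*(-87) = 1 + 87 = 88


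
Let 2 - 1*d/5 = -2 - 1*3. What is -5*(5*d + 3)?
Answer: -890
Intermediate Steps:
d = 35 (d = 10 - 5*(-2 - 1*3) = 10 - 5*(-2 - 3) = 10 - 5*(-5) = 10 + 25 = 35)
-5*(5*d + 3) = -5*(5*35 + 3) = -5*(175 + 3) = -5*178 = -890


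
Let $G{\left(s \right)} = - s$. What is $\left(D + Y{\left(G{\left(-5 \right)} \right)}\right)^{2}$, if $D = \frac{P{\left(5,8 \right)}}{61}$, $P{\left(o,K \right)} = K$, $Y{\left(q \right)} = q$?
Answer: $\frac{97969}{3721} \approx 26.329$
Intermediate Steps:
$D = \frac{8}{61} \approx 0.13115$
$\left(D + Y{\left(G{\left(-5 \right)} \right)}\right)^{2} = \left(\frac{8}{61} - -5\right)^{2} = \left(\frac{8}{61} + 5\right)^{2} = \left(\frac{313}{61}\right)^{2} = \frac{97969}{3721}$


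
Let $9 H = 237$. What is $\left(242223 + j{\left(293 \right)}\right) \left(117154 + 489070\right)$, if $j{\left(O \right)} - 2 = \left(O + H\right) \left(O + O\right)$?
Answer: $\frac{780854704112}{3} \approx 2.6028 \cdot 10^{11}$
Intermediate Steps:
$H = \frac{79}{3}$ ($H = \frac{1}{9} \cdot 237 = \frac{79}{3} \approx 26.333$)
$j{\left(O \right)} = 2 + 2 O \left(\frac{79}{3} + O\right)$ ($j{\left(O \right)} = 2 + \left(O + \frac{79}{3}\right) \left(O + O\right) = 2 + \left(\frac{79}{3} + O\right) 2 O = 2 + 2 O \left(\frac{79}{3} + O\right)$)
$\left(242223 + j{\left(293 \right)}\right) \left(117154 + 489070\right) = \left(242223 + \left(2 + 2 \cdot 293^{2} + \frac{158}{3} \cdot 293\right)\right) \left(117154 + 489070\right) = \left(242223 + \left(2 + 2 \cdot 85849 + \frac{46294}{3}\right)\right) 606224 = \left(242223 + \left(2 + 171698 + \frac{46294}{3}\right)\right) 606224 = \left(242223 + \frac{561394}{3}\right) 606224 = \frac{1288063}{3} \cdot 606224 = \frac{780854704112}{3}$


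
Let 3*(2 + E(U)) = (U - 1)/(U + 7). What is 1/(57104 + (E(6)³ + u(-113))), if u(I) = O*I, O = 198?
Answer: 59319/2059759853 ≈ 2.8799e-5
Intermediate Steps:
E(U) = -2 + (-1 + U)/(3*(7 + U)) (E(U) = -2 + ((U - 1)/(U + 7))/3 = -2 + ((-1 + U)/(7 + U))/3 = -2 + (-1 + U)/(3*(7 + U)))
u(I) = 198*I
1/(57104 + (E(6)³ + u(-113))) = 1/(57104 + (((-43 - 5*6)/(3*(7 + 6)))³ + 198*(-113))) = 1/(57104 + (((⅓)*(-43 - 30)/13)³ - 22374)) = 1/(57104 + (((⅓)*(1/13)*(-73))³ - 22374)) = 1/(57104 + ((-73/39)³ - 22374)) = 1/(57104 + (-389017/59319 - 22374)) = 1/(57104 - 1327592323/59319) = 1/(2059759853/59319) = 59319/2059759853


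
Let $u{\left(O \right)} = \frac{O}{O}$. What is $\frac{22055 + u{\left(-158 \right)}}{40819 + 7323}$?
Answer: $\frac{11028}{24071} \approx 0.45814$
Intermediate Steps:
$u{\left(O \right)} = 1$
$\frac{22055 + u{\left(-158 \right)}}{40819 + 7323} = \frac{22055 + 1}{40819 + 7323} = \frac{22056}{48142} = 22056 \cdot \frac{1}{48142} = \frac{11028}{24071}$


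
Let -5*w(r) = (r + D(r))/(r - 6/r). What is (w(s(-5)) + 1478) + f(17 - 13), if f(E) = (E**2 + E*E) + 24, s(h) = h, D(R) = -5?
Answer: 29136/19 ≈ 1533.5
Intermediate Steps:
w(r) = -(-5 + r)/(5*(r - 6/r)) (w(r) = -(r - 5)/(5*(r - 6/r)) = -(-5 + r)/(5*(r - 6/r)))
f(E) = 24 + 2*E**2 (f(E) = (E**2 + E**2) + 24 = 2*E**2 + 24 = 24 + 2*E**2)
(w(s(-5)) + 1478) + f(17 - 13) = ((1/5)*(-5)*(5 - 1*(-5))/(-6 + (-5)**2) + 1478) + (24 + 2*(17 - 13)**2) = ((1/5)*(-5)*(5 + 5)/(-6 + 25) + 1478) + (24 + 2*4**2) = ((1/5)*(-5)*10/19 + 1478) + (24 + 2*16) = ((1/5)*(-5)*(1/19)*10 + 1478) + (24 + 32) = (-10/19 + 1478) + 56 = 28072/19 + 56 = 29136/19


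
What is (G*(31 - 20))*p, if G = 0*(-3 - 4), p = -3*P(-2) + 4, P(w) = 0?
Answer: 0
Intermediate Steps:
p = 4 (p = -3*0 + 4 = 0 + 4 = 4)
G = 0 (G = 0*(-7) = 0)
(G*(31 - 20))*p = (0*(31 - 20))*4 = (0*11)*4 = 0*4 = 0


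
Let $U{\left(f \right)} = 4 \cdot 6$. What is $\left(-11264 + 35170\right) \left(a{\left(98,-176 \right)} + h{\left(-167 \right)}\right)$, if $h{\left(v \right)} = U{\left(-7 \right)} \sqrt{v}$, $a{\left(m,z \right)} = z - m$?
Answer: $-6550244 + 573744 i \sqrt{167} \approx -6.5502 \cdot 10^{6} + 7.4144 \cdot 10^{6} i$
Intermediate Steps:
$U{\left(f \right)} = 24$
$h{\left(v \right)} = 24 \sqrt{v}$
$\left(-11264 + 35170\right) \left(a{\left(98,-176 \right)} + h{\left(-167 \right)}\right) = \left(-11264 + 35170\right) \left(\left(-176 - 98\right) + 24 \sqrt{-167}\right) = 23906 \left(\left(-176 - 98\right) + 24 i \sqrt{167}\right) = 23906 \left(-274 + 24 i \sqrt{167}\right) = -6550244 + 573744 i \sqrt{167}$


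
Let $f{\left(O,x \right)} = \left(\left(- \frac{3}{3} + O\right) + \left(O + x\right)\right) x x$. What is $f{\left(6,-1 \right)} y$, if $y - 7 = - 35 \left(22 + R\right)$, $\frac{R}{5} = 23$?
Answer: $-47880$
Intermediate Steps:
$R = 115$ ($R = 5 \cdot 23 = 115$)
$y = -4788$ ($y = 7 - 35 \left(22 + 115\right) = 7 - 4795 = -4788$)
$f{\left(O,x \right)} = x^{2} \left(-1 + x + 2 O\right)$ ($f{\left(O,x \right)} = \left(\left(\left(-3\right) \frac{1}{3} + O\right) + \left(O + x\right)\right) x x = \left(\left(-1 + O\right) + \left(O + x\right)\right) x x = \left(-1 + x + 2 O\right) x x = x \left(-1 + x + 2 O\right) x = x^{2} \left(-1 + x + 2 O\right)$)
$f{\left(6,-1 \right)} y = \left(-1\right)^{2} \left(-1 - 1 + 2 \cdot 6\right) \left(-4788\right) = 1 \left(-1 - 1 + 12\right) \left(-4788\right) = 1 \cdot 10 \left(-4788\right) = 10 \left(-4788\right) = -47880$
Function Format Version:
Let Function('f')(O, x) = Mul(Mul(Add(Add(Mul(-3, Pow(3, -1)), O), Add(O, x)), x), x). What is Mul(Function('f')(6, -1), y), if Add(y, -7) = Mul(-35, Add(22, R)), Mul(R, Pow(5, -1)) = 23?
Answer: -47880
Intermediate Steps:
R = 115 (R = Mul(5, 23) = 115)
y = -4788 (y = Add(7, Mul(-35, Add(22, 115))) = Add(7, Mul(-35, 137)) = Add(7, -4795) = -4788)
Function('f')(O, x) = Mul(Pow(x, 2), Add(-1, x, Mul(2, O))) (Function('f')(O, x) = Mul(Mul(Add(Add(Mul(-3, Rational(1, 3)), O), Add(O, x)), x), x) = Mul(Mul(Add(Add(-1, O), Add(O, x)), x), x) = Mul(Mul(Add(-1, x, Mul(2, O)), x), x) = Mul(Mul(x, Add(-1, x, Mul(2, O))), x) = Mul(Pow(x, 2), Add(-1, x, Mul(2, O))))
Mul(Function('f')(6, -1), y) = Mul(Mul(Pow(-1, 2), Add(-1, -1, Mul(2, 6))), -4788) = Mul(Mul(1, Add(-1, -1, 12)), -4788) = Mul(Mul(1, 10), -4788) = Mul(10, -4788) = -47880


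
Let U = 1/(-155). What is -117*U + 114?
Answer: 17787/155 ≈ 114.75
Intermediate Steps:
U = -1/155 ≈ -0.0064516
-117*U + 114 = -117*(-1/155) + 114 = 117/155 + 114 = 17787/155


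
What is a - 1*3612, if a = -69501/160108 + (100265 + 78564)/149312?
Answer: -21582595608433/5976511424 ≈ -3611.2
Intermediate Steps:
a = 4563655055/5976511424 (a = -69501*1/160108 + 178829*(1/149312) = -69501/160108 + 178829/149312 = 4563655055/5976511424 ≈ 0.76360)
a - 1*3612 = 4563655055/5976511424 - 1*3612 = 4563655055/5976511424 - 3612 = -21582595608433/5976511424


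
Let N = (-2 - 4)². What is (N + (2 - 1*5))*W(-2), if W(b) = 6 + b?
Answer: 132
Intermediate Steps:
N = 36 (N = (-6)² = 36)
(N + (2 - 1*5))*W(-2) = (36 + (2 - 1*5))*(6 - 2) = (36 + (2 - 5))*4 = (36 - 3)*4 = 33*4 = 132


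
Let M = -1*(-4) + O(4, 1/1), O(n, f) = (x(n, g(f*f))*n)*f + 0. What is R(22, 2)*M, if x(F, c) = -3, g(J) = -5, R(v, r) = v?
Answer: -176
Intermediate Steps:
O(n, f) = -3*f*n (O(n, f) = (-3*n)*f + 0 = -3*f*n + 0 = -3*f*n)
M = -8 (M = -1*(-4) - 3*4/1 = 4 - 3*1*4 = 4 - 12 = -8)
R(22, 2)*M = 22*(-8) = -176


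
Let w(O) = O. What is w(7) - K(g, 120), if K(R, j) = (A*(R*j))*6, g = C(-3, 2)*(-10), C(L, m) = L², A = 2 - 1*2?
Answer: 7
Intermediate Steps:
A = 0 (A = 2 - 2 = 0)
g = -90 (g = (-3)²*(-10) = 9*(-10) = -90)
K(R, j) = 0 (K(R, j) = (0*(R*j))*6 = 0*6 = 0)
w(7) - K(g, 120) = 7 - 1*0 = 7 + 0 = 7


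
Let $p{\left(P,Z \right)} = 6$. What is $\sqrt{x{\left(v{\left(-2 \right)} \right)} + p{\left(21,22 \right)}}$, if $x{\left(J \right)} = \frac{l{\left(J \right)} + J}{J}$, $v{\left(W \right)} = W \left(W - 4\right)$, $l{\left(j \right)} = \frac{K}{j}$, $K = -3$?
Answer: $\frac{\sqrt{1005}}{12} \approx 2.6418$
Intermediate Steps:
$l{\left(j \right)} = - \frac{3}{j}$
$v{\left(W \right)} = W \left(-4 + W\right)$
$x{\left(J \right)} = \frac{J - \frac{3}{J}}{J}$ ($x{\left(J \right)} = \frac{- \frac{3}{J} + J}{J} = \frac{J - \frac{3}{J}}{J}$)
$\sqrt{x{\left(v{\left(-2 \right)} \right)} + p{\left(21,22 \right)}} = \sqrt{\left(1 - \frac{3}{4 \left(-4 - 2\right)^{2}}\right) + 6} = \sqrt{\left(1 - \frac{3}{144}\right) + 6} = \sqrt{\left(1 - \frac{1}{48}\right) + 6} = \sqrt{\frac{47}{48} + 6} = \sqrt{\frac{335}{48}} = \frac{\sqrt{1005}}{12}$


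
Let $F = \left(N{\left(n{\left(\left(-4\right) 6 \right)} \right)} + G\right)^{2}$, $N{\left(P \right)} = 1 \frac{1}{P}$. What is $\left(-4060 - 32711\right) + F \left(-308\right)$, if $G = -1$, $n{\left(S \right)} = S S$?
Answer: $- \frac{3075391949}{82944} \approx -37078.0$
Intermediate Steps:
$n{\left(S \right)} = S^{2}$
$N{\left(P \right)} = \frac{1}{P}$
$F = \frac{330625}{331776}$ ($F = \left(\frac{1}{\left(\left(-4\right) 6\right)^{2}} - 1\right)^{2} = \left(\frac{1}{\left(-24\right)^{2}} - 1\right)^{2} = \left(\frac{1}{576} - 1\right)^{2} = \left(- \frac{575}{576}\right)^{2} = \frac{330625}{331776} \approx 0.99653$)
$\left(-4060 - 32711\right) + F \left(-308\right) = \left(-4060 - 32711\right) + \frac{330625}{331776} \left(-308\right) = -36771 - \frac{25458125}{82944} = - \frac{3075391949}{82944}$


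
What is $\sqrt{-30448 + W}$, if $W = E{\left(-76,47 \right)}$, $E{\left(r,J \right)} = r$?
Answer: $2 i \sqrt{7631} \approx 174.71 i$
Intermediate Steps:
$W = -76$
$\sqrt{-30448 + W} = \sqrt{-30448 - 76} = \sqrt{-30524} = 2 i \sqrt{7631}$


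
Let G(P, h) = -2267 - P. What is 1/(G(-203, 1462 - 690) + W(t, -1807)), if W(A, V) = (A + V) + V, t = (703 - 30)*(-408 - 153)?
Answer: -1/383231 ≈ -2.6094e-6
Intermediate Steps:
t = -377553 (t = 673*(-561) = -377553)
W(A, V) = A + 2*V
1/(G(-203, 1462 - 690) + W(t, -1807)) = 1/((-2267 - 1*(-203)) + (-377553 + 2*(-1807))) = 1/((-2267 + 203) + (-377553 - 3614)) = 1/(-2064 - 381167) = 1/(-383231) = -1/383231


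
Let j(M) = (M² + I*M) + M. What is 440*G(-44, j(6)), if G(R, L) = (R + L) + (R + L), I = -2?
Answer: -12320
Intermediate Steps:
j(M) = M² - M (j(M) = (M² - 2*M) + M = M² - M)
G(R, L) = 2*L + 2*R (G(R, L) = (L + R) + (L + R) = 2*L + 2*R)
440*G(-44, j(6)) = 440*(2*(6*(-1 + 6)) + 2*(-44)) = 440*(2*(6*5) - 88) = 440*(2*30 - 88) = 440*(60 - 88) = 440*(-28) = -12320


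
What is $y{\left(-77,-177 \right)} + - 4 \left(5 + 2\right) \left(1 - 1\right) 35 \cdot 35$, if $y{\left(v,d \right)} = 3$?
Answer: $3$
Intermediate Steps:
$y{\left(-77,-177 \right)} + - 4 \left(5 + 2\right) \left(1 - 1\right) 35 \cdot 35 = 3 + - 4 \left(5 + 2\right) \left(1 - 1\right) 35 \cdot 35 = 3 + - 4 \cdot 7 \cdot 0 \cdot 35 \cdot 35 = 3 + \left(-4\right) 0 \cdot 35 \cdot 35 = 3 + 0 \cdot 35 \cdot 35 = 3 + 0 \cdot 35 = 3 + 0 = 3$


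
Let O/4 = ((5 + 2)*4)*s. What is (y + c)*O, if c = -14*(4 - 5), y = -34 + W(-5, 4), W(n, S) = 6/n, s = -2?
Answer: 23744/5 ≈ 4748.8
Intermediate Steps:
y = -176/5 (y = -34 + 6/(-5) = -34 + 6*(-⅕) = -34 - 6/5 = -176/5 ≈ -35.200)
c = 14 (c = -14*(-1) = 14)
O = -224 (O = 4*(((5 + 2)*4)*(-2)) = 4*((7*4)*(-2)) = 4*(28*(-2)) = 4*(-56) = -224)
(y + c)*O = (-176/5 + 14)*(-224) = -106/5*(-224) = 23744/5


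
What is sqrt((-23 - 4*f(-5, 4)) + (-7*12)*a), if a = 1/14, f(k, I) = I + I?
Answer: I*sqrt(61) ≈ 7.8102*I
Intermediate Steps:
f(k, I) = 2*I
a = 1/14 ≈ 0.071429
sqrt((-23 - 4*f(-5, 4)) + (-7*12)*a) = sqrt((-23 - 8*4) - 7*12*(1/14)) = sqrt((-23 - 4*8) - 84*1/14) = sqrt((-23 - 32) - 6) = sqrt(-55 - 6) = sqrt(-61) = I*sqrt(61)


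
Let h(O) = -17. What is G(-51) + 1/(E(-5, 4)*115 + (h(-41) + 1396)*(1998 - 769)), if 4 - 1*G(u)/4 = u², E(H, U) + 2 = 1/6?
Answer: -105619792622/10167481 ≈ -10388.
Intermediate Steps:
E(H, U) = -11/6 (E(H, U) = -2 + 1/6 = -2 + ⅙ = -11/6)
G(u) = 16 - 4*u²
G(-51) + 1/(E(-5, 4)*115 + (h(-41) + 1396)*(1998 - 769)) = (16 - 4*(-51)²) + 1/(-11/6*115 + (-17 + 1396)*(1998 - 769)) = (16 - 4*2601) + 1/(-1265/6 + 1379*1229) = (16 - 10404) + 1/(-1265/6 + 1694791) = -10388 + 1/(10167481/6) = -10388 + 6/10167481 = -105619792622/10167481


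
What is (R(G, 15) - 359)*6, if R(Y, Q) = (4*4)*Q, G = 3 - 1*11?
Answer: -714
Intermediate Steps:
G = -8 (G = 3 - 11 = -8)
R(Y, Q) = 16*Q
(R(G, 15) - 359)*6 = (16*15 - 359)*6 = (240 - 359)*6 = -119*6 = -714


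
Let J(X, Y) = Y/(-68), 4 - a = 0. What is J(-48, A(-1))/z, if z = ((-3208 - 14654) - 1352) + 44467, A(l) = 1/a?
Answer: -1/6868816 ≈ -1.4559e-7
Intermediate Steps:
a = 4 (a = 4 - 1*0 = 4 + 0 = 4)
A(l) = ¼ (A(l) = 1/4 = ¼)
J(X, Y) = -Y/68 (J(X, Y) = Y*(-1/68) = -Y/68)
z = 25253 (z = (-17862 - 1352) + 44467 = -19214 + 44467 = 25253)
J(-48, A(-1))/z = -1/68*¼/25253 = -1/272*1/25253 = -1/6868816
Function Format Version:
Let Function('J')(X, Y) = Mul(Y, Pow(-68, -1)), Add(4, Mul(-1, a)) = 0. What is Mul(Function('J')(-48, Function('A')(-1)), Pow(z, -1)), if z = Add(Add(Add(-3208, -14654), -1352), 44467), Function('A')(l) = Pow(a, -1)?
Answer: Rational(-1, 6868816) ≈ -1.4559e-7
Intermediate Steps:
a = 4 (a = Add(4, Mul(-1, 0)) = Add(4, 0) = 4)
Function('A')(l) = Rational(1, 4) (Function('A')(l) = Pow(4, -1) = Rational(1, 4))
Function('J')(X, Y) = Mul(Rational(-1, 68), Y) (Function('J')(X, Y) = Mul(Y, Rational(-1, 68)) = Mul(Rational(-1, 68), Y))
z = 25253 (z = Add(Add(-17862, -1352), 44467) = Add(-19214, 44467) = 25253)
Mul(Function('J')(-48, Function('A')(-1)), Pow(z, -1)) = Mul(Mul(Rational(-1, 68), Rational(1, 4)), Pow(25253, -1)) = Mul(Rational(-1, 272), Rational(1, 25253)) = Rational(-1, 6868816)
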